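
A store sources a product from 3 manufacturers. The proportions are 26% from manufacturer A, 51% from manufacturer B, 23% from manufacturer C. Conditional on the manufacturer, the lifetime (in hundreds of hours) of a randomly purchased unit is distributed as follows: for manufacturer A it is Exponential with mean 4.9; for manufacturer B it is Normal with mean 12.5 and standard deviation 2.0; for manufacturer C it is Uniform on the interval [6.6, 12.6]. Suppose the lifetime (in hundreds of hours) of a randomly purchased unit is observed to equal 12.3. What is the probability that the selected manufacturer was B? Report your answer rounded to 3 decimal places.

Likelihoods f(12.3 | ·): A: 0.016582; B: 0.198476; C: 0.166667.
Posterior ∝ prior × likelihood. Numerator for B: 0.51·0.198476 = 0.101223.
Normalizing constant: 0.26·0.016582 + 0.51·0.198476 + 0.23·0.166667 = 0.143868.
P(B | observation) = 0.101223 / 0.143868 = 0.703584.

0.704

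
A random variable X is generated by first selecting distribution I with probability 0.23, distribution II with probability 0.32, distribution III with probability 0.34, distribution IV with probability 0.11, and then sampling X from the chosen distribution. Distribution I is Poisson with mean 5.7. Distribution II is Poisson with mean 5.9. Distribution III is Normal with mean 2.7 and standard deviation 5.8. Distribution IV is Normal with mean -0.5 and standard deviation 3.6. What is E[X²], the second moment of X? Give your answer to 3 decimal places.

For each component E[X²] = Var + (mean)², giving I: 38.19; II: 40.71; III: 40.93; IV: 13.21.
Overall E[X²] = 0.23·38.19 + 0.32·40.71 + 0.34·40.93 + 0.11·13.21 = 37.1802.

37.180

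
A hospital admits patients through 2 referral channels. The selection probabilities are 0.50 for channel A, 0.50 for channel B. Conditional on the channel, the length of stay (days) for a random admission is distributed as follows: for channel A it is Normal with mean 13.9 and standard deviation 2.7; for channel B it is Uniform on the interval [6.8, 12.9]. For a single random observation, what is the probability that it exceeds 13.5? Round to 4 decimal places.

Conditional on each channel, P(X > 13.5): A: 0.558887; B: 0.
By total probability, P(X > 13.5) = 0.5·0.558887 + 0.5·0 = 0.279444.

0.2794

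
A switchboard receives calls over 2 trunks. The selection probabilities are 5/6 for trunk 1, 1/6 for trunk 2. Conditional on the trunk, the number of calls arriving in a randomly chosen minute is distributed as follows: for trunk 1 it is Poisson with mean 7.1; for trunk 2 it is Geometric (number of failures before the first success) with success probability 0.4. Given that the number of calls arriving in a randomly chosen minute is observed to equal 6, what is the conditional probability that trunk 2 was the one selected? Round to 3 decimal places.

0.025

Likelihoods P(X=6 | ·): 1: 0.1468; 2: 0.0186624.
Posterior ∝ prior × likelihood. Numerator for 2: 0.166667·0.0186624 = 0.0031104.
Normalizing constant: 0.833333·0.1468 + 0.166667·0.0186624 = 0.125444.
P(2 | observation) = 0.0031104 / 0.125444 = 0.0247951.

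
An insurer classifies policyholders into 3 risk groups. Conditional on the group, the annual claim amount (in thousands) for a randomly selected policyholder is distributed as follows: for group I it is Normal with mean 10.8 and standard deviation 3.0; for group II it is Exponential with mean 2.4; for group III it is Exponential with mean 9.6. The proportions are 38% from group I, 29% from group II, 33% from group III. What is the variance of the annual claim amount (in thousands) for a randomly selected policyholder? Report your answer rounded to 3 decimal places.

Per component, I: μ=10.8, E[X²]=125.64; II: μ=2.4, E[X²]=11.52; III: μ=9.6, E[X²]=184.32.
E[X] = 0.38·10.8 + 0.29·2.4 + 0.33·9.6 = 7.968.
E[X²] = 0.38·125.64 + 0.29·11.52 + 0.33·184.32 = 111.91.
Var(X) = E[X²] − (E[X])² = 111.91 − 63.489 = 48.4206.

48.421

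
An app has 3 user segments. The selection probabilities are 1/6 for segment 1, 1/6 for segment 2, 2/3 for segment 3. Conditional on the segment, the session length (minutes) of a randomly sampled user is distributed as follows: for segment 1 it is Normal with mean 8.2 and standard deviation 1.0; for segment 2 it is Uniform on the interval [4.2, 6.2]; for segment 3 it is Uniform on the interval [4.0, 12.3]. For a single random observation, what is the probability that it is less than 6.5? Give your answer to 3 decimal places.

Conditional on each segment, P(X < 6.5): 1: 0.0445655; 2: 1; 3: 0.301205.
By total probability, P(X < 6.5) = 0.166667·0.0445655 + 0.166667·1 + 0.666667·0.301205 = 0.374897.

0.375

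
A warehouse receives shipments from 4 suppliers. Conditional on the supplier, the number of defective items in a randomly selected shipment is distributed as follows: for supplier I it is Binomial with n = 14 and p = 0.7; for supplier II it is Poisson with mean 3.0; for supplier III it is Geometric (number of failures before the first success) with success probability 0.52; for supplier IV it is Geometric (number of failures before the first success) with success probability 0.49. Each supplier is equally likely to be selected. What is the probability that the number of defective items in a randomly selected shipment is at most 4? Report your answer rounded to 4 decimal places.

Conditional on each supplier, P(X ≤ 4): I: 0.00166566; II: 0.815263; III: 0.97452; IV: 0.965497.
By total probability, P(X ≤ 4) = 0.25·0.00166566 + 0.25·0.815263 + 0.25·0.97452 + 0.25·0.965497 = 0.689236.

0.6892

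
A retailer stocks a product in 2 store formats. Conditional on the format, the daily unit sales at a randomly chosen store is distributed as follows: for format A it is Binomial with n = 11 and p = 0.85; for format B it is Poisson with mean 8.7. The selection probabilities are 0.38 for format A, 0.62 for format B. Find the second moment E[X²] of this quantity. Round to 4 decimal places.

For each component E[X²] = Var + (mean)², giving A: 88.825; B: 84.39.
Overall E[X²] = 0.38·88.825 + 0.62·84.39 = 86.0753.

86.0753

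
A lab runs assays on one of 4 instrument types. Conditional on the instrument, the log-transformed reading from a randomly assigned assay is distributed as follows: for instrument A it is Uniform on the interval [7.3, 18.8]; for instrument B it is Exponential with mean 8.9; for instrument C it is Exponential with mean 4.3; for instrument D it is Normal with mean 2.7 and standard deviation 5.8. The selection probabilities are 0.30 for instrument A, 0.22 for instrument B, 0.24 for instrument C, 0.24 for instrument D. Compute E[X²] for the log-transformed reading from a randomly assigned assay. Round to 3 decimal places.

107.948

For each component E[X²] = Var + (mean)², giving A: 181.323; B: 158.42; C: 36.98; D: 40.93.
Overall E[X²] = 0.3·181.323 + 0.22·158.42 + 0.24·36.98 + 0.24·40.93 = 107.948.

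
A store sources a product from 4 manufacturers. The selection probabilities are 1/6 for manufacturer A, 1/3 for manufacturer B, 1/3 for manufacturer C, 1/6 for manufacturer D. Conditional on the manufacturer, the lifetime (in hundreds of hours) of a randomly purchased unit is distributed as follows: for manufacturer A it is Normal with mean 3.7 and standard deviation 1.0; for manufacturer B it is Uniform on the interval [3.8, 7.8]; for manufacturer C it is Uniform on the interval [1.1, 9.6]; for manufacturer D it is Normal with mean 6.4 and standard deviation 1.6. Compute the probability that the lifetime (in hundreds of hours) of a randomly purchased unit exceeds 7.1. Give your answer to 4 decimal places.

Conditional on each manufacturer, P(X > 7.1): A: 0.000336929; B: 0.175; C: 0.294118; D: 0.330874.
By total probability, P(X > 7.1) = 0.166667·0.000336929 + 0.333333·0.175 + 0.333333·0.294118 + 0.166667·0.330874 = 0.211574.

0.2116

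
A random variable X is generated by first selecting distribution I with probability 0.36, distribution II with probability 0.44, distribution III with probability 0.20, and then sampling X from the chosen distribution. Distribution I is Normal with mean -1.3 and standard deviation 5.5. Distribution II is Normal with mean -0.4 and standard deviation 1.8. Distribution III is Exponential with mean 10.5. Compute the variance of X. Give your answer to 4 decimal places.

Per component, I: μ=-1.3, E[X²]=31.94; II: μ=-0.4, E[X²]=3.4; III: μ=10.5, E[X²]=220.5.
E[X] = 0.36·-1.3 + 0.44·-0.4 + 0.2·10.5 = 1.456.
E[X²] = 0.36·31.94 + 0.44·3.4 + 0.2·220.5 = 57.0944.
Var(X) = E[X²] − (E[X])² = 57.0944 − 2.11994 = 54.9745.

54.9745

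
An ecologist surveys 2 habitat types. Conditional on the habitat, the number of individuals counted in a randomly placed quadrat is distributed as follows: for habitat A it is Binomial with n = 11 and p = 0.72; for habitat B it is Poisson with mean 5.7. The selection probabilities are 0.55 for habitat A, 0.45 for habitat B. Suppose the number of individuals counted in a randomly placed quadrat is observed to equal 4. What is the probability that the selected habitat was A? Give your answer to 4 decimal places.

0.0904

Likelihoods P(X=4 | ·): A: 0.011966; B: 0.147167.
Posterior ∝ prior × likelihood. Numerator for A: 0.55·0.011966 = 0.00658132.
Normalizing constant: 0.55·0.011966 + 0.45·0.147167 = 0.0728063.
P(A | observation) = 0.00658132 / 0.0728063 = 0.0903948.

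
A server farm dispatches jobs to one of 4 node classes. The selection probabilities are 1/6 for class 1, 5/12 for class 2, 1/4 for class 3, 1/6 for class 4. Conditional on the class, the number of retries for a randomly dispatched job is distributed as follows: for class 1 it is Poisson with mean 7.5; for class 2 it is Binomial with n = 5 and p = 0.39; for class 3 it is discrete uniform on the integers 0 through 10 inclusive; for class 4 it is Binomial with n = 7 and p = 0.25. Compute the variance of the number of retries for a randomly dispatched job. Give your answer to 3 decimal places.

Per component, 1: μ=7.5, E[X²]=63.75; 2: μ=1.95, E[X²]=4.992; 3: μ=5, E[X²]=35; 4: μ=1.75, E[X²]=4.375.
E[X] = 0.166667·7.5 + 0.416667·1.95 + 0.25·5 + 0.166667·1.75 = 3.60417.
E[X²] = 0.166667·63.75 + 0.416667·4.992 + 0.25·35 + 0.166667·4.375 = 22.1842.
Var(X) = E[X²] − (E[X])² = 22.1842 − 12.99 = 9.19415.

9.194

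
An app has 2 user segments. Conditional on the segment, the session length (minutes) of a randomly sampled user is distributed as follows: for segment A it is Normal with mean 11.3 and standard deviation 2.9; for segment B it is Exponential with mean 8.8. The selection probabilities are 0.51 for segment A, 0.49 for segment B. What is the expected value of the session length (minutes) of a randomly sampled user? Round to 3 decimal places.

Component means — A: 11.3; B: 8.8.
E[X] = 0.51·11.3 + 0.49·8.8 = 10.075.

10.075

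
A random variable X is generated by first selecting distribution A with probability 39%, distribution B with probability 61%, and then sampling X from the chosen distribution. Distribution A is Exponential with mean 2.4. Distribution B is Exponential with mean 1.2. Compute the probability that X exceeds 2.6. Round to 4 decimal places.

Conditional on each component, P(X > 2.6): A: 0.338465; B: 0.114559.
By total probability, P(X > 2.6) = 0.39·0.338465 + 0.61·0.114559 = 0.201882.

0.2019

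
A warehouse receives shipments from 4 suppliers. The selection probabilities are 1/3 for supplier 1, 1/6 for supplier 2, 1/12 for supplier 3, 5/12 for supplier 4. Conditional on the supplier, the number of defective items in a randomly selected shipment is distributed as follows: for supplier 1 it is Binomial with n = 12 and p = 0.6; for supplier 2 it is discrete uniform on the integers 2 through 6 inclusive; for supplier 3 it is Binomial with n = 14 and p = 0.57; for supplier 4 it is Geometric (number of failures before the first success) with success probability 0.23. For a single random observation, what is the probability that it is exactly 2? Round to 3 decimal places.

Conditional on each supplier, P(X = 2): 1: 0.00249142; 2: 0.2; 3: 0.00118144; 4: 0.136367.
By total probability, P(X = 2) = 0.333333·0.00249142 + 0.166667·0.2 + 0.0833333·0.00118144 + 0.416667·0.136367 = 0.0910818.

0.091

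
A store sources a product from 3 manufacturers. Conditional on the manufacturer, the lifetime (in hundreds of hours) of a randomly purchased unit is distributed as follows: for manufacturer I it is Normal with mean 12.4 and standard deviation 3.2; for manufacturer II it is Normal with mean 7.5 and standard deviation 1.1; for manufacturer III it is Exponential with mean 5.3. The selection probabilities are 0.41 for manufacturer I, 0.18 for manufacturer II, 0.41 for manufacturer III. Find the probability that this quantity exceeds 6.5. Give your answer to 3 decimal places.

Conditional on each manufacturer, P(X > 6.5): I: 0.96739; II: 0.818349; III: 0.293342.
By total probability, P(X > 6.5) = 0.41·0.96739 + 0.18·0.818349 + 0.41·0.293342 = 0.664203.

0.664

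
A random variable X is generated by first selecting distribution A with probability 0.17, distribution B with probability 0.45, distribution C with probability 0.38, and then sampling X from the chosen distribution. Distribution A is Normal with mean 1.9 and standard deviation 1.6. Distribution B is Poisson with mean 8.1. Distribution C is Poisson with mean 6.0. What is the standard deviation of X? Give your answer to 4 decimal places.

3.3378

Per component, A: μ=1.9, E[X²]=6.17; B: μ=8.1, E[X²]=73.71; C: μ=6, E[X²]=42.
E[X] = 0.17·1.9 + 0.45·8.1 + 0.38·6 = 6.248.
E[X²] = 0.17·6.17 + 0.45·73.71 + 0.38·42 = 50.1784.
Var(X) = E[X²] − (E[X])² = 50.1784 − 39.0375 = 11.1409.
SD(X) = √11.1409 = 3.3378.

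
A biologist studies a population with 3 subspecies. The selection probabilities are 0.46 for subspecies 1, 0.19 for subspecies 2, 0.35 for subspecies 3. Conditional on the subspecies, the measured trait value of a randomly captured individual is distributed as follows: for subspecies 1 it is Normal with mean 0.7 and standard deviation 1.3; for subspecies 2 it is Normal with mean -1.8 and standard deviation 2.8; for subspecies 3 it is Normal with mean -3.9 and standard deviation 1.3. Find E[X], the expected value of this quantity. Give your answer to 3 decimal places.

-1.385

Component means — 1: 0.7; 2: -1.8; 3: -3.9.
E[X] = 0.46·0.7 + 0.19·-1.8 + 0.35·-3.9 = -1.385.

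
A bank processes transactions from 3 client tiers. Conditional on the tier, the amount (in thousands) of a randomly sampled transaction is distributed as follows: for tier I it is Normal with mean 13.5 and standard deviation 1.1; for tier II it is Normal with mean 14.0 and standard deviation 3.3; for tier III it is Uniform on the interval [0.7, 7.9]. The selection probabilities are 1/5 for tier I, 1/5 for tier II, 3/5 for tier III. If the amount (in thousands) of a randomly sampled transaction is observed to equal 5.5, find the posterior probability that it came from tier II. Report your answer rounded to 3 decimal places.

0.010

Likelihoods f(5.5 | ·): I: 1.18589e-12; II: 0.00438255; III: 0.138889.
Posterior ∝ prior × likelihood. Numerator for II: 0.2·0.00438255 = 0.00087651.
Normalizing constant: 0.2·1.18589e-12 + 0.2·0.00438255 + 0.6·0.138889 = 0.0842098.
P(II | observation) = 0.00087651 / 0.0842098 = 0.0104086.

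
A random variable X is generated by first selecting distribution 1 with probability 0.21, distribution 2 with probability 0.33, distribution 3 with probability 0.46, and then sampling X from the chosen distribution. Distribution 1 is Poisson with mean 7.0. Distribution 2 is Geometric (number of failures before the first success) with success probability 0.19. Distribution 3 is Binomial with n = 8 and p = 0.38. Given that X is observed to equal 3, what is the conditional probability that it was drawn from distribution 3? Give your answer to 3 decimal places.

0.745

Likelihoods P(X=3 | ·): 1: 0.0521293; 2: 0.100974; 3: 0.281512.
Posterior ∝ prior × likelihood. Numerator for 3: 0.46·0.281512 = 0.129496.
Normalizing constant: 0.21·0.0521293 + 0.33·0.100974 + 0.46·0.281512 = 0.173764.
P(3 | observation) = 0.129496 / 0.173764 = 0.745238.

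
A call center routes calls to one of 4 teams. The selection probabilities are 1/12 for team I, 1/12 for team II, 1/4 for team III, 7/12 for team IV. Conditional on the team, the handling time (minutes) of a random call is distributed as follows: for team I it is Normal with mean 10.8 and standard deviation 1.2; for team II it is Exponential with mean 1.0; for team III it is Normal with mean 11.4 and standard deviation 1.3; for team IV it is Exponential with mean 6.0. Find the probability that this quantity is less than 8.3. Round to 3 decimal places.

Conditional on each team, P(X < 8.3): I: 0.0186104; II: 0.999751; III: 0.00854849; IV: 0.749259.
By total probability, P(X < 8.3) = 0.0833333·0.0186104 + 0.0833333·0.999751 + 0.25·0.00854849 + 0.583333·0.749259 = 0.524068.

0.524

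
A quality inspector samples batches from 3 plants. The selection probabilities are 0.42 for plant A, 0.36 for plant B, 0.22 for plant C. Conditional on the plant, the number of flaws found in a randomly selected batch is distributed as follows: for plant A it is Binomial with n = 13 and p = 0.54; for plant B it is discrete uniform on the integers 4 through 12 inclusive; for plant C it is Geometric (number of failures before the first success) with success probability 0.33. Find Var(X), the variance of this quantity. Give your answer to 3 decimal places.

10.378

Per component, A: μ=7.02, E[X²]=52.5096; B: μ=8, E[X²]=70.6667; C: μ=2.0303, E[X²]=10.2746.
E[X] = 0.42·7.02 + 0.36·8 + 0.22·2.0303 = 6.27507.
E[X²] = 0.42·52.5096 + 0.36·70.6667 + 0.22·10.2746 = 49.7544.
Var(X) = E[X²] − (E[X])² = 49.7544 − 39.3765 = 10.378.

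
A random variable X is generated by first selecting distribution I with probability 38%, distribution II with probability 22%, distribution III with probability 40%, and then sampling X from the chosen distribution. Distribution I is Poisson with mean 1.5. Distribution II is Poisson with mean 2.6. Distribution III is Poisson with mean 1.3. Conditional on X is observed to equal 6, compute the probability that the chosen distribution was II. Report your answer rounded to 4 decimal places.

0.7719

Likelihoods P(X=6 | ·): I: 0.00352999; II: 0.0318671; III: 0.00182703.
Posterior ∝ prior × likelihood. Numerator for II: 0.22·0.0318671 = 0.00701075.
Normalizing constant: 0.38·0.00352999 + 0.22·0.0318671 + 0.4·0.00182703 = 0.00908296.
P(II | observation) = 0.00701075 / 0.00908296 = 0.771858.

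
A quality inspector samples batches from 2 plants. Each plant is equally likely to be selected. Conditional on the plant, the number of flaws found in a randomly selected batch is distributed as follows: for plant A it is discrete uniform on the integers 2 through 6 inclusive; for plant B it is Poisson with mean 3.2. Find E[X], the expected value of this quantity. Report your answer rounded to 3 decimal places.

Component means — A: 4; B: 3.2.
E[X] = 0.5·4 + 0.5·3.2 = 3.6.

3.600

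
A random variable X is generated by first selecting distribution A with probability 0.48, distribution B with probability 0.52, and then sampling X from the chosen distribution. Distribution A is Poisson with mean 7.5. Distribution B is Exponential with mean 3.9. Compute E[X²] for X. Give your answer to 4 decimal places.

For each component E[X²] = Var + (mean)², giving A: 63.75; B: 30.42.
Overall E[X²] = 0.48·63.75 + 0.52·30.42 = 46.4184.

46.4184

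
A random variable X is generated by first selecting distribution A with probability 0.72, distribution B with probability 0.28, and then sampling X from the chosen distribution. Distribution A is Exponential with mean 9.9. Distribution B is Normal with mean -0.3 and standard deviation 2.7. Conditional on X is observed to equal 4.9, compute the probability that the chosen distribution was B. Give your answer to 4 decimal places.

Likelihoods f(4.9 | ·): A: 0.0615759; B: 0.0231263.
Posterior ∝ prior × likelihood. Numerator for B: 0.28·0.0231263 = 0.00647536.
Normalizing constant: 0.72·0.0615759 + 0.28·0.0231263 = 0.05081.
P(B | observation) = 0.00647536 / 0.05081 = 0.127443.

0.1274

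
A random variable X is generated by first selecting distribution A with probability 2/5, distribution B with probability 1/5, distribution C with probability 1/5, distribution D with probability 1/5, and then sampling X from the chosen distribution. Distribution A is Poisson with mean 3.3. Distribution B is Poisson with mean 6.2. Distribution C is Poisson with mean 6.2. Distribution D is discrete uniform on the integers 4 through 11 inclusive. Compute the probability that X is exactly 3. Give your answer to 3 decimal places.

Conditional on each component, P(X = 3): A: 0.220912; B: 0.0806117; C: 0.0806117; D: 0.
By total probability, P(X = 3) = 0.4·0.220912 + 0.2·0.0806117 + 0.2·0.0806117 + 0.2·0 = 0.120609.

0.121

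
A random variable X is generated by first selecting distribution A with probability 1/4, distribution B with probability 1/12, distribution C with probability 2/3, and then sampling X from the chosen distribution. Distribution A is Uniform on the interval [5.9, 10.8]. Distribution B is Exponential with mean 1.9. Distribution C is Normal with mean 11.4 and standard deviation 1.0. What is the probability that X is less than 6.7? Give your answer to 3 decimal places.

0.122

Conditional on each component, P(X < 6.7): A: 0.163265; B: 0.970587; C: 1.30081e-06.
By total probability, P(X < 6.7) = 0.25·0.163265 + 0.0833333·0.970587 + 0.666667·1.30081e-06 = 0.121699.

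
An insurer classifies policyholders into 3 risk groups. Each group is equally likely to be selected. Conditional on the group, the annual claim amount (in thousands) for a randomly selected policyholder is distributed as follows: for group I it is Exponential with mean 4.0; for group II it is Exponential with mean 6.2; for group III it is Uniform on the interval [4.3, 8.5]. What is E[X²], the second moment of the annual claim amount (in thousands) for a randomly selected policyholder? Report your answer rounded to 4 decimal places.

For each component E[X²] = Var + (mean)², giving I: 32; II: 76.88; III: 42.43.
Overall E[X²] = 0.333333·32 + 0.333333·76.88 + 0.333333·42.43 = 50.4367.

50.4367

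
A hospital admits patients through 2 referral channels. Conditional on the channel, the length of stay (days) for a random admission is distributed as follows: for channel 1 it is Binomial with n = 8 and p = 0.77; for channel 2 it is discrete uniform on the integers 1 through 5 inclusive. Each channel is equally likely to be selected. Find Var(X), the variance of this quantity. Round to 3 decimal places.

Per component, 1: μ=6.16, E[X²]=39.3624; 2: μ=3, E[X²]=11.
E[X] = 0.5·6.16 + 0.5·3 = 4.58.
E[X²] = 0.5·39.3624 + 0.5·11 = 25.1812.
Var(X) = E[X²] − (E[X])² = 25.1812 − 20.9764 = 4.2048.

4.205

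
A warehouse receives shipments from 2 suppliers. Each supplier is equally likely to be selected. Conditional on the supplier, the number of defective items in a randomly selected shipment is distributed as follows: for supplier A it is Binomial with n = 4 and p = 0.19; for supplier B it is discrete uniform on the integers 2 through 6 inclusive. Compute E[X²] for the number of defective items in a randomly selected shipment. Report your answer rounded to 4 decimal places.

9.5966

For each component E[X²] = Var + (mean)², giving A: 1.1932; B: 18.
Overall E[X²] = 0.5·1.1932 + 0.5·18 = 9.5966.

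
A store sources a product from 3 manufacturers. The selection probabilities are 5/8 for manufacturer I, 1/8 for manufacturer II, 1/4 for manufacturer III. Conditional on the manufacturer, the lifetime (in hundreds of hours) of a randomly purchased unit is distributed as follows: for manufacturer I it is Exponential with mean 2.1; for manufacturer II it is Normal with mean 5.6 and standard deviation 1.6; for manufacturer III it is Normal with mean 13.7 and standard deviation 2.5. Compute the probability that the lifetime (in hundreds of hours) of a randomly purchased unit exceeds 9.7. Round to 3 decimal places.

0.243

Conditional on each manufacturer, P(X > 9.7): I: 0.00986218; II: 0.00519608; III: 0.945201.
By total probability, P(X > 9.7) = 0.625·0.00986218 + 0.125·0.00519608 + 0.25·0.945201 = 0.243114.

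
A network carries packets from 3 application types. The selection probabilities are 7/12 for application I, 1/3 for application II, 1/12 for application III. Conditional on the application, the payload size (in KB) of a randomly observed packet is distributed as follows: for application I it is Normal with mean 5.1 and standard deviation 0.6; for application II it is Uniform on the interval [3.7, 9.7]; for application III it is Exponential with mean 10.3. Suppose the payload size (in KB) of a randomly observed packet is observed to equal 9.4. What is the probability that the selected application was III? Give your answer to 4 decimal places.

Likelihoods f(9.4 | ·): I: 4.67558e-12; II: 0.166667; III: 0.0389777.
Posterior ∝ prior × likelihood. Numerator for III: 0.0833333·0.0389777 = 0.00324814.
Normalizing constant: 0.583333·4.67558e-12 + 0.333333·0.166667 + 0.0833333·0.0389777 = 0.0588037.
P(III | observation) = 0.00324814 / 0.0588037 = 0.055237.

0.0552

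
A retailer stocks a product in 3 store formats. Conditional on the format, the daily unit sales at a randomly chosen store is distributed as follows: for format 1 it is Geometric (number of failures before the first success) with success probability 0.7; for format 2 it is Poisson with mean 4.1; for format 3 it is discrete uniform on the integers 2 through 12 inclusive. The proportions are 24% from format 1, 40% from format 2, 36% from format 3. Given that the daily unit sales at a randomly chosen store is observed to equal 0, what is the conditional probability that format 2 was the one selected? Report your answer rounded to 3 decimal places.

Likelihoods P(X=0 | ·): 1: 0.7; 2: 0.0165727; 3: 0.
Posterior ∝ prior × likelihood. Numerator for 2: 0.4·0.0165727 = 0.00662907.
Normalizing constant: 0.24·0.7 + 0.4·0.0165727 + 0.36·0 = 0.174629.
P(2 | observation) = 0.00662907 / 0.174629 = 0.0379609.

0.038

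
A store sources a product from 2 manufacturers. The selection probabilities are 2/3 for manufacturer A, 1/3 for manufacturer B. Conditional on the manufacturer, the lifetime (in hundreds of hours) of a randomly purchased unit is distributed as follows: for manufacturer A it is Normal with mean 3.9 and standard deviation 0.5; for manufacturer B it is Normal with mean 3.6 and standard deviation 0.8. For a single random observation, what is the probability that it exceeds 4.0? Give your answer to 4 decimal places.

Conditional on each manufacturer, P(X > 4.0): A: 0.42074; B: 0.308538.
By total probability, P(X > 4.0) = 0.666667·0.42074 + 0.333333·0.308538 = 0.383339.

0.3833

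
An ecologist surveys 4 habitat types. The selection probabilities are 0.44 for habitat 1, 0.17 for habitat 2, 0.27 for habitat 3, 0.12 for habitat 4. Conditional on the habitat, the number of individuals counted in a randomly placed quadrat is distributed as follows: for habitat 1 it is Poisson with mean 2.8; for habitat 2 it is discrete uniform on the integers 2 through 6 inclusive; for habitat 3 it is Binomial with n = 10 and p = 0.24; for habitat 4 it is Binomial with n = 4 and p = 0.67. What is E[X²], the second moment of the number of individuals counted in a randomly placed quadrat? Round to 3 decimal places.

10.757

For each component E[X²] = Var + (mean)², giving 1: 10.64; 2: 18; 3: 7.584; 4: 8.0668.
Overall E[X²] = 0.44·10.64 + 0.17·18 + 0.27·7.584 + 0.12·8.0668 = 10.7573.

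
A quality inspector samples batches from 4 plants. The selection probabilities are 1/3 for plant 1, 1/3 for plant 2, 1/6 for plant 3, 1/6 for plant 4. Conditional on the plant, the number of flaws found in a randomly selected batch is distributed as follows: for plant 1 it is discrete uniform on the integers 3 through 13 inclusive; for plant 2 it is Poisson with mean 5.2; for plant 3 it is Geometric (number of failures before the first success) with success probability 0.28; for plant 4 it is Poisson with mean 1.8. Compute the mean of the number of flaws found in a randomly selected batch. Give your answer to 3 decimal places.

5.129

Component means — 1: 8; 2: 5.2; 3: 2.57143; 4: 1.8.
E[X] = 0.333333·8 + 0.333333·5.2 + 0.166667·2.57143 + 0.166667·1.8 = 5.12857.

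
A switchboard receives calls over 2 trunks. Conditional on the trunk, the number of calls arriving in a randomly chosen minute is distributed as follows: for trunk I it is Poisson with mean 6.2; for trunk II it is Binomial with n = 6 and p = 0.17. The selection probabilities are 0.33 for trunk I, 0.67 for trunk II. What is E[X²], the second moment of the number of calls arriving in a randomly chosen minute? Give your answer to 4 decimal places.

15.9955

For each component E[X²] = Var + (mean)², giving I: 44.64; II: 1.887.
Overall E[X²] = 0.33·44.64 + 0.67·1.887 = 15.9955.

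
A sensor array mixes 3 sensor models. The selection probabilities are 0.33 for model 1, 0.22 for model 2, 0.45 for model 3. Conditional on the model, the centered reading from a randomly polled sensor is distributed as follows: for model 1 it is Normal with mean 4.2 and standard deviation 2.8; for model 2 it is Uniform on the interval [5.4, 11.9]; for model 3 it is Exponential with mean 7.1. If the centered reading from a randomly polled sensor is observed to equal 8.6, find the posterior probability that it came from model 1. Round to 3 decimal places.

Likelihoods f(8.6 | ·): 1: 0.0414506; 2: 0.153846; 3: 0.0419464.
Posterior ∝ prior × likelihood. Numerator for 1: 0.33·0.0414506 = 0.0136787.
Normalizing constant: 0.33·0.0414506 + 0.22·0.153846 + 0.45·0.0419464 = 0.0664008.
P(1 | observation) = 0.0136787 / 0.0664008 = 0.206002.

0.206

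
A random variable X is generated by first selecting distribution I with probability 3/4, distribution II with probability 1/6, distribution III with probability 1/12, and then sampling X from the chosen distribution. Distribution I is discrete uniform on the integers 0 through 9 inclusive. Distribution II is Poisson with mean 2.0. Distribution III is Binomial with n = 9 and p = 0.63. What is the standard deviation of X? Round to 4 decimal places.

Per component, I: μ=4.5, E[X²]=28.5; II: μ=2, E[X²]=6; III: μ=5.67, E[X²]=34.2468.
E[X] = 0.75·4.5 + 0.166667·2 + 0.0833333·5.67 = 4.18083.
E[X²] = 0.75·28.5 + 0.166667·6 + 0.0833333·34.2468 = 25.2289.
Var(X) = E[X²] − (E[X])² = 25.2289 − 17.4794 = 7.74953.
SD(X) = √7.74953 = 2.7838.

2.7838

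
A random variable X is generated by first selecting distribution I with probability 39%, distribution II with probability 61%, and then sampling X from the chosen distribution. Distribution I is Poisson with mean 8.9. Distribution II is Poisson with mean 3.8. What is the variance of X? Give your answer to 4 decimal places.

11.9768

Per component, I: μ=8.9, E[X²]=88.11; II: μ=3.8, E[X²]=18.24.
E[X] = 0.39·8.9 + 0.61·3.8 = 5.789.
E[X²] = 0.39·88.11 + 0.61·18.24 = 45.4893.
Var(X) = E[X²] − (E[X])² = 45.4893 − 33.5125 = 11.9768.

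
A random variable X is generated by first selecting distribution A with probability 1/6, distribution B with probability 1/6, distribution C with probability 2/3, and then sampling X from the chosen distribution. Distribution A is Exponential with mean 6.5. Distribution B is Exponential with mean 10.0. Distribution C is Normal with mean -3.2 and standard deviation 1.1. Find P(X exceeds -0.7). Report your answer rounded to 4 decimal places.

0.3410

Conditional on each component, P(X > -0.7): A: 1; B: 1; C: 0.0115213.
By total probability, P(X > -0.7) = 0.166667·1 + 0.166667·1 + 0.666667·0.0115213 = 0.341014.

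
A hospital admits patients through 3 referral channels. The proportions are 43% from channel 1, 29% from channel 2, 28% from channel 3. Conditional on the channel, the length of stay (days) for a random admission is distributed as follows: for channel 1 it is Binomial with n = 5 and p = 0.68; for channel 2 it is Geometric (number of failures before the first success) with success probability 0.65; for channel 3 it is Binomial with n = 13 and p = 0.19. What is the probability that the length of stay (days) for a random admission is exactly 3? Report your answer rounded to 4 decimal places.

Conditional on each channel, P(X = 3): 1: 0.321978; 2: 0.0278687; 3: 0.238494.
By total probability, P(X = 3) = 0.43·0.321978 + 0.29·0.0278687 + 0.28·0.238494 = 0.213311.

0.2133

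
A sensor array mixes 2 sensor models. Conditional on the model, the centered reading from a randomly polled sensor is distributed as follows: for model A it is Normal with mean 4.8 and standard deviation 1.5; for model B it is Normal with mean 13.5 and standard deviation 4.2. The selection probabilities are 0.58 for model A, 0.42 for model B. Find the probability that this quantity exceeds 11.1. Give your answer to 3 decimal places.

Conditional on each model, P(X > 11.1): A: 1.33457e-05; B: 0.716145.
By total probability, P(X > 11.1) = 0.58·1.33457e-05 + 0.42·0.716145 = 0.300789.

0.301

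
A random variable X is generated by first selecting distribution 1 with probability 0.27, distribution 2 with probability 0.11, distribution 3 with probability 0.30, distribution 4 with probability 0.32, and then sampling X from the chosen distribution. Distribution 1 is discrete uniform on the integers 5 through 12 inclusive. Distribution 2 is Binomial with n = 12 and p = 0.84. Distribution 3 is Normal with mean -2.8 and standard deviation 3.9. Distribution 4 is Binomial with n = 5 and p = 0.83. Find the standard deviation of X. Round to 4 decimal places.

5.4576

Per component, 1: μ=8.5, E[X²]=77.5; 2: μ=10.08, E[X²]=103.219; 3: μ=-2.8, E[X²]=23.05; 4: μ=4.15, E[X²]=17.928.
E[X] = 0.27·8.5 + 0.11·10.08 + 0.3·-2.8 + 0.32·4.15 = 3.8918.
E[X²] = 0.27·77.5 + 0.11·103.219 + 0.3·23.05 + 0.32·17.928 = 44.9311.
Var(X) = E[X²] − (E[X])² = 44.9311 − 15.1461 = 29.785.
SD(X) = √29.785 = 5.45756.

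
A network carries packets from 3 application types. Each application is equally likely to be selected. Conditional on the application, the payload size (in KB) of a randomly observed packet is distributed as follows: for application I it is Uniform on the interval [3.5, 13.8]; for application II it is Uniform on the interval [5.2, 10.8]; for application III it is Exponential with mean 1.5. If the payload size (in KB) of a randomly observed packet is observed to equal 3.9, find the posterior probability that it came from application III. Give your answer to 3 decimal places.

0.338

Likelihoods f(3.9 | ·): I: 0.0970874; II: 0; III: 0.0495157.
Posterior ∝ prior × likelihood. Numerator for III: 0.333333·0.0495157 = 0.0165052.
Normalizing constant: 0.333333·0.0970874 + 0.333333·0 + 0.333333·0.0495157 = 0.0488677.
P(III | observation) = 0.0165052 / 0.0488677 = 0.337754.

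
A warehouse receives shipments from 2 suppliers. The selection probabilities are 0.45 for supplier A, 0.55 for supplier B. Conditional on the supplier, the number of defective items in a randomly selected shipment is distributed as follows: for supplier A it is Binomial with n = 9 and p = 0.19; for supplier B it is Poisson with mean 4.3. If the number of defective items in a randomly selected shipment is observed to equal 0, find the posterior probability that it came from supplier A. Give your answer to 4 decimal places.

Likelihoods P(X=0 | ·): A: 0.150095; B: 0.0135686.
Posterior ∝ prior × likelihood. Numerator for A: 0.45·0.150095 = 0.0675426.
Normalizing constant: 0.45·0.150095 + 0.55·0.0135686 = 0.0750053.
P(A | observation) = 0.0675426 / 0.0750053 = 0.900504.

0.9005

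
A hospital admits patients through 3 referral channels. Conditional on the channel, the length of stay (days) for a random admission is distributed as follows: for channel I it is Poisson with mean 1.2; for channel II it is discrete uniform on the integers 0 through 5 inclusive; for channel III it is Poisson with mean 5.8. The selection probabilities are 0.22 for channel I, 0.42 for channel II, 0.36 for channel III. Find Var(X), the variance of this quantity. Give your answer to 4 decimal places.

Per component, I: μ=1.2, E[X²]=2.64; II: μ=2.5, E[X²]=9.16667; III: μ=5.8, E[X²]=39.44.
E[X] = 0.22·1.2 + 0.42·2.5 + 0.36·5.8 = 3.402.
E[X²] = 0.22·2.64 + 0.42·9.16667 + 0.36·39.44 = 18.6292.
Var(X) = E[X²] − (E[X])² = 18.6292 − 11.5736 = 7.0556.

7.0556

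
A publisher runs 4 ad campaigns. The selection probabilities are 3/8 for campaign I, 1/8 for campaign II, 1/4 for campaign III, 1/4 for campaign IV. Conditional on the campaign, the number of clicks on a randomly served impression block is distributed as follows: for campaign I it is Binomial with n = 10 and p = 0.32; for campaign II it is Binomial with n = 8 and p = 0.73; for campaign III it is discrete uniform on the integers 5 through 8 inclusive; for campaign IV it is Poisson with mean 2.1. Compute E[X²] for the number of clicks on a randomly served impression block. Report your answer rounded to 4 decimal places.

For each component E[X²] = Var + (mean)², giving I: 12.416; II: 35.6824; III: 43.5; IV: 6.51.
Overall E[X²] = 0.375·12.416 + 0.125·35.6824 + 0.25·43.5 + 0.25·6.51 = 21.6188.

21.6188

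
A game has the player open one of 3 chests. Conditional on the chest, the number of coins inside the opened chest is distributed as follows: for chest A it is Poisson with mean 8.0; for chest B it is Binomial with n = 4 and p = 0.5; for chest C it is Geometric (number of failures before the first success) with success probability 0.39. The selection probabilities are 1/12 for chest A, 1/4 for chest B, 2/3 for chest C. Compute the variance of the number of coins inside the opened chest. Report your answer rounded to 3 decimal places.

Per component, A: μ=8, E[X²]=72; B: μ=2, E[X²]=5; C: μ=1.5641, E[X²]=6.45694.
E[X] = 0.0833333·8 + 0.25·2 + 0.666667·1.5641 = 2.2094.
E[X²] = 0.0833333·72 + 0.25·5 + 0.666667·6.45694 = 11.5546.
Var(X) = E[X²] − (E[X])² = 11.5546 − 4.88146 = 6.67317.

6.673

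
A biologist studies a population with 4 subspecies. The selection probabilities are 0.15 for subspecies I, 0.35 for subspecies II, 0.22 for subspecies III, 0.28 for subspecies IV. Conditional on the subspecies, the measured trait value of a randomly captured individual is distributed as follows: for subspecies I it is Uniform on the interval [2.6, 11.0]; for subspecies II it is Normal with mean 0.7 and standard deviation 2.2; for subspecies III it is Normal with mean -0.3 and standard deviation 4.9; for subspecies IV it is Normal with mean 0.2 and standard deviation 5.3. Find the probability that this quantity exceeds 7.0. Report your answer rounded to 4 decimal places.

Conditional on each subspecies, P(X > 7.0): I: 0.47619; II: 0.00209404; III: 0.068139; IV: 0.0997427.
By total probability, P(X > 7.0) = 0.15·0.47619 + 0.35·0.00209404 + 0.22·0.068139 + 0.28·0.0997427 = 0.11508.

0.1151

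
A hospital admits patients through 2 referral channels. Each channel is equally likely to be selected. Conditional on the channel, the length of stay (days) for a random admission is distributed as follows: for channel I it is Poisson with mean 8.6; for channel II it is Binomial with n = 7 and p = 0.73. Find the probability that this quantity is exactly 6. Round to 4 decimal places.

0.1947

Conditional on each channel, P(X = 6): I: 0.103449; II: 0.286022.
By total probability, P(X = 6) = 0.5·0.103449 + 0.5·0.286022 = 0.194735.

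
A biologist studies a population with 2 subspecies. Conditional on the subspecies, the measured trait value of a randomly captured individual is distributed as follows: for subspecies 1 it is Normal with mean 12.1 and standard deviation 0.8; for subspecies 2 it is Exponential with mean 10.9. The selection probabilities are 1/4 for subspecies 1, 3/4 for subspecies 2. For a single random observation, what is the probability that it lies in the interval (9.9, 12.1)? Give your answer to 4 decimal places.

0.1795

Conditional on each subspecies, P(9.9 < X < 12.1): 1: 0.49702; 2: 0.0736978.
By total probability, P(9.9 < X < 12.1) = 0.25·0.49702 + 0.75·0.0736978 = 0.179528.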